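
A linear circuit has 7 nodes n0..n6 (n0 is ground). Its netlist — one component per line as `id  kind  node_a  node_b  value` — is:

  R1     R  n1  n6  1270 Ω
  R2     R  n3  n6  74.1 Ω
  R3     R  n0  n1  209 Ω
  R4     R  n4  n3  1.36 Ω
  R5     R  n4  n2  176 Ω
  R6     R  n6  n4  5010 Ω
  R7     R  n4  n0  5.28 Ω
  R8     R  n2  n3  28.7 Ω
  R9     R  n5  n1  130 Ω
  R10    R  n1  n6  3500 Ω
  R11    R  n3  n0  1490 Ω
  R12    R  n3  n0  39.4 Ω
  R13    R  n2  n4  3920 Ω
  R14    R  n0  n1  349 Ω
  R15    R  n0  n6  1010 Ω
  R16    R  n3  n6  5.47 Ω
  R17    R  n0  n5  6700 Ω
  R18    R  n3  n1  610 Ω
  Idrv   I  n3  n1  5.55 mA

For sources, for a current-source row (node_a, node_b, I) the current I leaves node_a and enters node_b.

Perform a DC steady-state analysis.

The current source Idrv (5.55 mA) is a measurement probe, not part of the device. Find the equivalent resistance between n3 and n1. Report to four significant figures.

R_eq = 98.28 Ω

MNA unknowns: 6 node voltages V₁..V_6
R1: Y=0.0007874 on G[1,6]
R2: Y=0.01350 on G[3,6]
R3: Y=0.004785 on G[0,1]
R4: Y=0.7353 on G[4,3]
R5: Y=0.005682 on G[4,2]
R6: Y=0.0001996 on G[6,4]
R7: Y=0.1894 on G[4,0]
R8: Y=0.03484 on G[2,3]
R9: Y=0.007692 on G[5,1]
R10: Y=0.0002857 on G[1,6]
R11: Y=0.0006711 on G[3,0]
R12: Y=0.02538 on G[3,0]
R13: Y=0.0002551 on G[2,4]
R14: Y=0.002865 on G[0,1]
R15: Y=0.0009901 on G[0,6]
R16: Y=0.1828 on G[3,6]
R17: Y=0.0001493 on G[0,5]
R18: Y=0.001639 on G[3,1]
Idrv: z[3]−=0.00555, z[1]+=0.00555
solve → V1=0.5225, V2=-0.02224, V3=-0.02292, V4=-0.01825, V5=0.5126, V6=-0.01986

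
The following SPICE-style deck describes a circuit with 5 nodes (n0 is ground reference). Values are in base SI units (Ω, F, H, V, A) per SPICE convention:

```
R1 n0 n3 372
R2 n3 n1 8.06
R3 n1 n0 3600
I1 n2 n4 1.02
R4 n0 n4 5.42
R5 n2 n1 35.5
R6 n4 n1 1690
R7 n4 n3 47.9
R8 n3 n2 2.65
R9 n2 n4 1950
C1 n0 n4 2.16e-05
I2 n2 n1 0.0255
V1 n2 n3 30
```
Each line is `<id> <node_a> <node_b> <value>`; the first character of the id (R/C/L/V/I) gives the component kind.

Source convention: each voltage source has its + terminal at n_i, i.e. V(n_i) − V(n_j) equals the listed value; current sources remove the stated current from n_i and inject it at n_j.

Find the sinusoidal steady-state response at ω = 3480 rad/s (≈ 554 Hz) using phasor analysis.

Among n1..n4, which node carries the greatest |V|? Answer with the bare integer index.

MNA unknowns: 4 node voltages V₁..V_4 plus 1 source current (V1)
R1: Y=0.002688+0.000j on G[0,3]
R2: Y=0.1241+0.000j on G[3,1]
R3: Y=0.0002778+0.000j on G[1,0]
I1: z[2]−=1.02, z[4]+=1.02
R4: Y=0.1845+0.000j on G[0,4]
R5: Y=0.02817+0.000j on G[2,1]
R6: Y=0.0005917+0.000j on G[4,1]
R7: Y=0.02088+0.000j on G[4,3]
R8: Y=0.3774+0.000j on G[3,2]
R9: Y=0.0005128+0.000j on G[2,4]
C1: Y=0.000+0.07517j on G[0,4]
I2: z[2]−=0.0255, z[1]+=0.0255
V1: row V2−V3=30, i_V1 at 2,3
solve → V1=-35.29-0.1986j, V2=-11.21-0.1988j, V3=-41.21-0.1988j, V4=0.5617-0.2256j
aux → i_V1=-13.04-6.511e-06j

3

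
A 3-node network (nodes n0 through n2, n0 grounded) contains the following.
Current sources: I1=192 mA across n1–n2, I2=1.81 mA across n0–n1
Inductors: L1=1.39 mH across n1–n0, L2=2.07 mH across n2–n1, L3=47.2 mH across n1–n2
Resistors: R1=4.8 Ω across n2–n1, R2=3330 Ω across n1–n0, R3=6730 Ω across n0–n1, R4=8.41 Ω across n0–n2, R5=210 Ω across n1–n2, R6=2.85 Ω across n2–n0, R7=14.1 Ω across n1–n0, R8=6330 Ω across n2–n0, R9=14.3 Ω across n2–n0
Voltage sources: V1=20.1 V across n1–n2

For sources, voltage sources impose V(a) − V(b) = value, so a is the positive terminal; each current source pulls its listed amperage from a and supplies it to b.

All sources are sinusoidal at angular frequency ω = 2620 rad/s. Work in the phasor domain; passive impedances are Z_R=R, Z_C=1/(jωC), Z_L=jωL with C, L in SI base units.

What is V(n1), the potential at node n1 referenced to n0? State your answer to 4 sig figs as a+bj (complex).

14.77+6.637j V

Element admittances at ω=2620 rad/s:
  I1: injects 0.192 A into n2 (from n1)
  Y(L1) = 0.000-0.2746j S between n1,n0
  I2: injects 0.00181 A into n1 (from n0)
  Y(R1) = 0.2083+0.000j S between n2,n1
  Y(R2) = 0.0003003+0.000j S between n1,n0
  Y(R3) = 0.0001486+0.000j S between n0,n1
  Y(R4) = 0.1189+0.000j S between n0,n2
  Y(R5) = 0.004762+0.000j S between n1,n2
  Y(L2) = 0.000-0.1844j S between n2,n1
  Y(R6) = 0.3509+0.000j S between n2,n0
  Y(R7) = 0.07092+0.000j S between n1,n0
  Y(R8) = 0.0001580+0.000j S between n2,n0
  Y(L3) = 0.000-0.008086j S between n1,n2
  Y(R9) = 0.06993+0.000j S between n2,n0
  V1: constraint V(n1)−V(n2) = 20.1
Assemble and solve the 3×3 MNA system:
  V(n1)=14.77+6.637j  V(n2)=-5.326+6.637j
  i(V1)=-7.350+7.452j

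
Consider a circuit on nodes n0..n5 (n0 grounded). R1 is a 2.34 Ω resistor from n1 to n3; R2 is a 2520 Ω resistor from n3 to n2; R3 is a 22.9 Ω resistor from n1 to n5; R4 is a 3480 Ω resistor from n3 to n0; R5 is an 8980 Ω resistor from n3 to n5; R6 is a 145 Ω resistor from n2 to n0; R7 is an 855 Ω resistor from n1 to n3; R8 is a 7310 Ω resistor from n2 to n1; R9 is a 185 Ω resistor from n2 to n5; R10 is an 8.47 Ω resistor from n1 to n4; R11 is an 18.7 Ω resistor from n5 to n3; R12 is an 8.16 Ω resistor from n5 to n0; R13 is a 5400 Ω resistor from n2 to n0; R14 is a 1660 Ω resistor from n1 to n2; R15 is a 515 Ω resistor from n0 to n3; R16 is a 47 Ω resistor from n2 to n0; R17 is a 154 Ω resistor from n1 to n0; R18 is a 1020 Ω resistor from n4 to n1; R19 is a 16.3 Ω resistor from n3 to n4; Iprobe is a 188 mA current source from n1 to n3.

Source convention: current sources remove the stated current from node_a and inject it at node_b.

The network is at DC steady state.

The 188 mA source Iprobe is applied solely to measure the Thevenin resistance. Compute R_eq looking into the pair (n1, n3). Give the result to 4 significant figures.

Element admittances at DC:
  Y(R1) = 0.4274 S between n1,n3
  Y(R2) = 0.0003968 S between n3,n2
  Y(R3) = 0.04367 S between n1,n5
  Y(R4) = 0.0002874 S between n3,n0
  Y(R5) = 0.0001114 S between n3,n5
  Y(R6) = 0.006897 S between n2,n0
  Y(R7) = 0.001170 S between n1,n3
  Y(R8) = 0.0001368 S between n2,n1
  Y(R9) = 0.005405 S between n2,n5
  Y(R10) = 0.1181 S between n1,n4
  Y(R11) = 0.05348 S between n5,n3
  Y(R12) = 0.1225 S between n5,n0
  Y(R13) = 0.0001852 S between n2,n0
  Y(R14) = 0.0006024 S between n1,n2
  Y(R15) = 0.001942 S between n0,n3
  Y(R16) = 0.02128 S between n2,n0
  Y(R17) = 0.006494 S between n1,n0
  Y(R18) = 0.0009804 S between n4,n1
  Y(R19) = 0.06135 S between n3,n4
  Iprobe: injects 0.188 A into n3 (from n1)
Assemble and solve the 5×5 MNA system:
  V(n1)=-0.1927  V(n2)=-0.0008726  V(n3)=0.1866  V(n4)=-0.06370  V(n5)=0.007018

R_eq = 2.017 Ω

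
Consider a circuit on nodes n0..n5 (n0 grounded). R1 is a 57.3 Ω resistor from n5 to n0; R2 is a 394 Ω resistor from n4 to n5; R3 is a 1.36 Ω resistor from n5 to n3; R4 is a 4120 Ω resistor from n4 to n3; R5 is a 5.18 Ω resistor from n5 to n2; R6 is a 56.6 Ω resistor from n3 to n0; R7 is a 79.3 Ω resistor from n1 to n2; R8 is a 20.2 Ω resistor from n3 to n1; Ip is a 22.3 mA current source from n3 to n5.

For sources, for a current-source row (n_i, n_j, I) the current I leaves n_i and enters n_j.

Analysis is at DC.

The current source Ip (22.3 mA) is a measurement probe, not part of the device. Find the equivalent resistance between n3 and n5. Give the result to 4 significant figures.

Apply KCL at each of the 5 non-ground nodes and solve the resulting linear system.
Node n1: branches {R7, R8} → V_1 = -0.008992
Node n2: branches {R5, R7} → V_2 = 0.01342
Node n3: branches {R3, R4, R6, R8, Ip} → V_3 = -0.01470
Node n4: branches {R2, R4} → V_4 = 0.01230
Node n5: branches {R1, R2, R3, R5, Ip} → V_5 = 0.01488

R_eq = 1.327 Ω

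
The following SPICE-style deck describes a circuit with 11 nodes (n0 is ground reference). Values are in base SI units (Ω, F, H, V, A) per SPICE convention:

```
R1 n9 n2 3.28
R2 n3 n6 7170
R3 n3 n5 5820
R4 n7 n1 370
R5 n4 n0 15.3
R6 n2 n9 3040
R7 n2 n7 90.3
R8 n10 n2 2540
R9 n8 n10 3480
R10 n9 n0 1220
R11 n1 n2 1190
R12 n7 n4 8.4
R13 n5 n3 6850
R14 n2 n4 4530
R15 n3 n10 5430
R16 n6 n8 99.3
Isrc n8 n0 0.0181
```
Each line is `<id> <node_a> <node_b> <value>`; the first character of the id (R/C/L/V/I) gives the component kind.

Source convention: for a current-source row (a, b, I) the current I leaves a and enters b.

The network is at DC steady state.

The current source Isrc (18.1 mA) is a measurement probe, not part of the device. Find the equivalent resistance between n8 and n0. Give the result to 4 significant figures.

R_eq = 5370. Ω

Element admittances at DC:
  Y(R1) = 0.3049 S between n9,n2
  Y(R2) = 0.0001395 S between n3,n6
  Y(R3) = 0.0001718 S between n3,n5
  Y(R4) = 0.002703 S between n7,n1
  Y(R5) = 0.06536 S between n4,n0
  Y(R6) = 0.0003289 S between n2,n9
  Y(R7) = 0.01107 S between n2,n7
  Y(R8) = 0.0003937 S between n10,n2
  Y(R9) = 0.0002874 S between n8,n10
  Y(R10) = 0.0008197 S between n9,n0
  Y(R11) = 0.0008403 S between n1,n2
  Y(R12) = 0.1190 S between n7,n4
  Y(R13) = 0.0001460 S between n5,n3
  Y(R14) = 0.0002208 S between n2,n4
  Y(R15) = 0.0001842 S between n3,n10
  Y(R16) = 0.01007 S between n6,n8
  Isrc: injects 0.0181 A into n0 (from n8)
Assemble and solve the 10×10 MNA system:
  V(n1)=-0.7217  V(n2)=-1.783  V(n3)=-68.90  V(n4)=-0.2546  V(n5)=-68.90  V(n6)=-96.81  V(n7)=-0.3916  V(n8)=-97.20  V(n9)=-1.779  V(n10)=-47.76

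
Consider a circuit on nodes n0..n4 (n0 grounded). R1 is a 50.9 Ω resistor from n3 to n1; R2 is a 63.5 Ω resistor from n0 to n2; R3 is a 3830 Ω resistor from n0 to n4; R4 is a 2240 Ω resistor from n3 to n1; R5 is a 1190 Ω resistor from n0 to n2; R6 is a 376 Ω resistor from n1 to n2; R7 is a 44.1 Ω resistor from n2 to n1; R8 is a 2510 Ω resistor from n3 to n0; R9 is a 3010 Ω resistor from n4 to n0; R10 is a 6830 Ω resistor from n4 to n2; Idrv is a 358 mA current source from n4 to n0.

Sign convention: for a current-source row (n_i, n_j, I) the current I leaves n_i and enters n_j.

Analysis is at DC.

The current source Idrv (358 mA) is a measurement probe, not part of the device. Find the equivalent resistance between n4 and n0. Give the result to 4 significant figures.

MNA unknowns: 4 node voltages V₁..V_4
R1: Y=0.01965 on G[3,1]
R2: Y=0.01575 on G[0,2]
R3: Y=0.0002611 on G[0,4]
R4: Y=0.0004464 on G[3,1]
R5: Y=0.0008403 on G[0,2]
R6: Y=0.002660 on G[1,2]
R7: Y=0.02268 on G[2,1]
R8: Y=0.0003984 on G[3,0]
R9: Y=0.0003322 on G[4,0]
R10: Y=0.0001464 on G[4,2]
Idrv: z[4]−=0.358, z[0]+=0.358
solve → V1=-4.083, V2=-4.146, V3=-4.004, V4=-484.8

R_eq = 1354. Ω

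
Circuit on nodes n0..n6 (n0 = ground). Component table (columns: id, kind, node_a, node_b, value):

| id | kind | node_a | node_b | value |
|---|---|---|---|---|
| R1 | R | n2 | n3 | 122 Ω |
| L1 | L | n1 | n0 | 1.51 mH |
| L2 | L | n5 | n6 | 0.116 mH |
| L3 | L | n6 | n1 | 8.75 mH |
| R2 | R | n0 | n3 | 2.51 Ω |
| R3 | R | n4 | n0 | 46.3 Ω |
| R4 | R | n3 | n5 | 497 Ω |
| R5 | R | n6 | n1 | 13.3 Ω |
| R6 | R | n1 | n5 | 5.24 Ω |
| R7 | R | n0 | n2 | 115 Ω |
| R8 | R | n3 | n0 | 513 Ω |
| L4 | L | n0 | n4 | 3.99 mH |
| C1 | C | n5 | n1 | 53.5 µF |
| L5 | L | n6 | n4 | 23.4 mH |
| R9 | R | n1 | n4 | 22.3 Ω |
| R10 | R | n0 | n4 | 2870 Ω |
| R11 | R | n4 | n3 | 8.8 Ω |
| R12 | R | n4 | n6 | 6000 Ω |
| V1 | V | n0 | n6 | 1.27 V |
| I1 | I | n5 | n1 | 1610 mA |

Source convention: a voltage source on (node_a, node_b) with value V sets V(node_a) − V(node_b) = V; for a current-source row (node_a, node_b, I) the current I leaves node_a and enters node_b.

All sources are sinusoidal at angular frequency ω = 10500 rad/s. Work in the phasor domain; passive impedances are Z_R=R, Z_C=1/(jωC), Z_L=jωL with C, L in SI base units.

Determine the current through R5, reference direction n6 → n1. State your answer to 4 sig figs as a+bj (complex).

MNA unknowns: 6 node voltages V₁..V_6 plus 1 source current (V1)
R1: Y=0.008197+0.000j on G[2,3]
L1: Y=0.000-0.06307j on G[1,0]
L2: Y=0.000-0.8210j on G[5,6]
L3: Y=0.000-0.01088j on G[6,1]
R2: Y=0.3984+0.000j on G[0,3]
R3: Y=0.02160+0.000j on G[4,0]
R4: Y=0.002012+0.000j on G[3,5]
R5: Y=0.07519+0.000j on G[6,1]
R6: Y=0.1908+0.000j on G[1,5]
R7: Y=0.008696+0.000j on G[0,2]
R8: Y=0.001949+0.000j on G[3,0]
L4: Y=0.000-0.02387j on G[0,4]
C1: Y=0.000+0.5617j on G[5,1]
L5: Y=0.000-0.004070j on G[6,4]
R9: Y=0.04484+0.000j on G[1,4]
R10: Y=0.0003484+0.000j on G[0,4]
R11: Y=0.1136+0.000j on G[4,3]
R12: Y=0.0001667+0.000j on G[4,6]
V1: row V0−V6=1.27, i_V1 at 0,6
I1: z[5]−=1.61, z[1]+=1.61
solve → V1=-0.2336-2.467j, V2=0.001977-0.07056j, V3=0.004074-0.1454j, V4=0.04679-0.6683j, V5=-1.589+0.1466j, V6=-1.270+0.000j
aux → i_V1=-0.1689-0.05989j

-0.07793+0.1855j A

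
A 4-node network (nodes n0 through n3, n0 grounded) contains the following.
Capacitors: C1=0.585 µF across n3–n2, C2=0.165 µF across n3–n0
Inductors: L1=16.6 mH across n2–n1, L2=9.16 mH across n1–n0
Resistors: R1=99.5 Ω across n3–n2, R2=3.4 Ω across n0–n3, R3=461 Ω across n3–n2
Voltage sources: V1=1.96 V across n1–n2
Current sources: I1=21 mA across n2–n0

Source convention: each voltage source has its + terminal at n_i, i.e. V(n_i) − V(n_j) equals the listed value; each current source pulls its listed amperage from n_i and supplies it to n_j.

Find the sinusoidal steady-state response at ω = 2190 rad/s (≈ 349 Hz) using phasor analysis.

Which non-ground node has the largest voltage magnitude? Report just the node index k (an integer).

2

Element admittances at ω=2190 rad/s:
  Y(C1) = 0.000+0.001281j S between n3,n2
  Y(L1) = 0.000-0.02751j S between n2,n1
  Y(C2) = 0.000+0.0003614j S between n3,n0
  Y(L2) = 0.000-0.04985j S between n1,n0
  Y(R1) = 0.01005+0.000j S between n3,n2
  Y(R2) = 0.2941+0.000j S between n0,n3
  Y(R3) = 0.002169+0.000j S between n3,n2
  V1: constraint V(n1)−V(n2) = 1.96
  I1: injects 0.021 A into n0 (from n2)
Assemble and solve the 4×4 MNA system:
  V(n1)=-0.03558+0.04976j  V(n2)=-1.996+0.04976j  V(n3)=-0.07984-0.005933j
  i(V1)=-0.002481+0.05214j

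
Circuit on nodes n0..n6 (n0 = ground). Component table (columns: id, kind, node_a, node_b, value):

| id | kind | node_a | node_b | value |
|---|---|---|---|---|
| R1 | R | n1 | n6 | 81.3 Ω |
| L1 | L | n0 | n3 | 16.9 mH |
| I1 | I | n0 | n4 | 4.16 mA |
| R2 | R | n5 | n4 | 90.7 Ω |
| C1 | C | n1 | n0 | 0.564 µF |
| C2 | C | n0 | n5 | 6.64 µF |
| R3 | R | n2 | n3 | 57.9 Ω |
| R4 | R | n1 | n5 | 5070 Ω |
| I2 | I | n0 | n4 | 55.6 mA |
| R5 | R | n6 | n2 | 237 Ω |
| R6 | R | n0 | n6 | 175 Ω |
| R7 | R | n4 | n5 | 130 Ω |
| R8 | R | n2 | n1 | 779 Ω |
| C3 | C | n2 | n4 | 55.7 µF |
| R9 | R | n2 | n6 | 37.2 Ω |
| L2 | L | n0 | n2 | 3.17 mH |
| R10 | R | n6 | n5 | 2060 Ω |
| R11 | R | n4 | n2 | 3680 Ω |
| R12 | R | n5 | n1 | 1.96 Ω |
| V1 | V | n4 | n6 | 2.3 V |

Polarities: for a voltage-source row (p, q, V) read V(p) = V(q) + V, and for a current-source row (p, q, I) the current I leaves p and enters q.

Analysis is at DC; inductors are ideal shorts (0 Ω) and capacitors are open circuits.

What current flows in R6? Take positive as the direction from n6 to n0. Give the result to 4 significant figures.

0.008571 A

Element admittances at DC:
  Y(R1) = 0.01230 S between n1,n6
  L1: short n0↔n3 (DC inductor)
  I1: injects 0.00416 A into n4 (from n0)
  Y(R2) = 0.01103 S between n5,n4
  Y(C1) = 0.000 S between n1,n0
  Y(C2) = 0.000 S between n0,n5
  Y(R3) = 0.01727 S between n2,n3
  Y(R4) = 0.0001972 S between n1,n5
  I2: injects 0.0556 A into n4 (from n0)
  Y(R5) = 0.004219 S between n6,n2
  Y(R6) = 0.005714 S between n0,n6
  Y(R7) = 0.007692 S between n4,n5
  Y(R8) = 0.001284 S between n2,n1
  Y(C3) = 0.000 S between n2,n4
  Y(R9) = 0.02688 S between n2,n6
  L2: short n0↔n2 (DC inductor)
  Y(R10) = 0.0004854 S between n6,n5
  Y(R11) = 0.0002717 S between n4,n2
  Y(R12) = 0.5102 S between n5,n1
  V1: constraint V(n4)−V(n6) = 2.3
Assemble and solve the 9×9 MNA system:
  V(n1)=2.733  V(n2)=0.000  V(n3)=0.000  V(n4)=3.800  V(n5)=2.769  V(n6)=1.500
  i(L1)=0.000  i(L2)=-0.05119  i(V1)=0.03944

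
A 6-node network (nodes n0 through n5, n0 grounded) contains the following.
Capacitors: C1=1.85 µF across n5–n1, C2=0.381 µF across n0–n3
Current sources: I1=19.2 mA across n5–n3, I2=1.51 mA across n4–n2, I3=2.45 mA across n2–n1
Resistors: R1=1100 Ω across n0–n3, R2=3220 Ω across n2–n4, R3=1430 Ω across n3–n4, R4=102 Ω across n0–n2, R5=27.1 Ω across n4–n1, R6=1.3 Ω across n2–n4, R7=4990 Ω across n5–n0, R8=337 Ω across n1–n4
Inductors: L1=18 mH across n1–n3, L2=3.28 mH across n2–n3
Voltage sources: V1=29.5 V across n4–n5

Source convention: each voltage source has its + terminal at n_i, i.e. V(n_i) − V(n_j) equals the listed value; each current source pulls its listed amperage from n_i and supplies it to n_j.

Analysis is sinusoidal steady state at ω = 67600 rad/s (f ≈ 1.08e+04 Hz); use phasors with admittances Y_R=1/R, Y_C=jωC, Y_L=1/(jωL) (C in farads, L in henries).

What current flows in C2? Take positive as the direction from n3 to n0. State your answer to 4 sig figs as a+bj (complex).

-0.0007572+0.02192j A

Element admittances at ω=67600 rad/s:
  Y(C1) = 0.000+0.1251j S between n5,n1
  I1: injects 0.0192 A into n3 (from n5)
  Y(C2) = 0.000+0.02576j S between n0,n3
  Y(R1) = 0.0009091+0.000j S between n0,n3
  Y(R2) = 0.0003106+0.000j S between n2,n4
  Y(R3) = 0.0006993+0.000j S between n3,n4
  Y(R4) = 0.009804+0.000j S between n0,n2
  I2: injects 0.00151 A into n2 (from n4)
  Y(R5) = 0.03690+0.000j S between n4,n1
  Y(R6) = 0.7692+0.000j S between n2,n4
  I3: injects 0.00245 A into n1 (from n2)
  Y(L1) = 0.000-0.0008218j S between n1,n3
  Y(R7) = 0.0002004+0.000j S between n5,n0
  Y(L2) = 0.000-0.004510j S between n2,n3
  Y(R8) = 0.002967+0.000j S between n1,n4
  V1: constraint V(n4)−V(n5) = 29.5
Assemble and solve the 6×6 MNA system:
  V(n1)=-26.33-10.89j  V(n2)=0.5894-2.193j  V(n3)=0.8510+0.02940j  V(n4)=0.5851-2.219j  V(n5)=-28.91-2.219j
  i(V1)=-1.071-0.3238j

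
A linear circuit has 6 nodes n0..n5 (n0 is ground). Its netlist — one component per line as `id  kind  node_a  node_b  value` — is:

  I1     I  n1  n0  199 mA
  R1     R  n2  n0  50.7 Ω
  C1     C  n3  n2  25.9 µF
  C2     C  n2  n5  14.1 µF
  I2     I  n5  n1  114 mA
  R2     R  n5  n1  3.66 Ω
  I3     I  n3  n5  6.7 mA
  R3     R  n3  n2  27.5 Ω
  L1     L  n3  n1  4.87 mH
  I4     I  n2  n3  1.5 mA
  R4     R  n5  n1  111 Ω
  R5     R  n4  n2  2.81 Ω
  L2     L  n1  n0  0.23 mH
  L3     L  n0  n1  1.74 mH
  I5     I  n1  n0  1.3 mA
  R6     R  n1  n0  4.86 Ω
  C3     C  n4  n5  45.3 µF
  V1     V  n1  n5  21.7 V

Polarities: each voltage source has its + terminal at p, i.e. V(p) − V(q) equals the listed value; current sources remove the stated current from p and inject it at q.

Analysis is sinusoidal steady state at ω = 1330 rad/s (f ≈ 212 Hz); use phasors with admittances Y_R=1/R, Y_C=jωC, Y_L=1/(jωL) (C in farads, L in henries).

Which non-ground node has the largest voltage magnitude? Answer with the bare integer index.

5

Apply KCL at each of the 5 non-ground nodes and solve the resulting linear system.
Node n1: branches {I1, I2, R2, L1, R4, L2, L3, I5, R6, V1} → V_1 = -0.03480+0.004941j
Node n2: branches {R1, C1, C2, R3, I4, R5} → V_2 = -10.72-6.582j
Node n3: branches {C1, I3, R3, L1, I4} → V_3 = 4.218-2.675j
Node n4: branches {R5, C3} → V_4 = -12.11-8.211j
Node n5: branches {C2, I2, R2, I3, R4, C3, V1} → V_5 = -21.73+0.004941j
Source currents: i(V1)=-6.636-0.7864j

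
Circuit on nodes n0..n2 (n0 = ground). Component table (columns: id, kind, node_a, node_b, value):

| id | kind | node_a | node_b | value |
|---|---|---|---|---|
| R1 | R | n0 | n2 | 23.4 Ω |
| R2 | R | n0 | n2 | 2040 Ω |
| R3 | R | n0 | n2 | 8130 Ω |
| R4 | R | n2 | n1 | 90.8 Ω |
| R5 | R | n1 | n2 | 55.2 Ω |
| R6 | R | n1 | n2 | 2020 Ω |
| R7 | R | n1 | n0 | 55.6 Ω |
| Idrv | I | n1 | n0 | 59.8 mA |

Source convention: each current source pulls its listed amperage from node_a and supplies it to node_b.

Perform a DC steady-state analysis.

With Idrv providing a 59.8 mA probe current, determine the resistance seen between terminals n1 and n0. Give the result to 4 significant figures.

Element admittances at DC:
  Y(R1) = 0.04274 S between n0,n2
  Y(R2) = 0.0004902 S between n0,n2
  Y(R3) = 0.0001230 S between n0,n2
  Y(R4) = 0.01101 S between n2,n1
  Y(R5) = 0.01812 S between n1,n2
  Y(R6) = 0.0004950 S between n1,n2
  Y(R7) = 0.01799 S between n1,n0
  Idrv: injects 0.0598 A into n0 (from n1)
Assemble and solve the 2×2 MNA system:
  V(n1)=-1.681  V(n2)=-0.6822

R_eq = 28.10 Ω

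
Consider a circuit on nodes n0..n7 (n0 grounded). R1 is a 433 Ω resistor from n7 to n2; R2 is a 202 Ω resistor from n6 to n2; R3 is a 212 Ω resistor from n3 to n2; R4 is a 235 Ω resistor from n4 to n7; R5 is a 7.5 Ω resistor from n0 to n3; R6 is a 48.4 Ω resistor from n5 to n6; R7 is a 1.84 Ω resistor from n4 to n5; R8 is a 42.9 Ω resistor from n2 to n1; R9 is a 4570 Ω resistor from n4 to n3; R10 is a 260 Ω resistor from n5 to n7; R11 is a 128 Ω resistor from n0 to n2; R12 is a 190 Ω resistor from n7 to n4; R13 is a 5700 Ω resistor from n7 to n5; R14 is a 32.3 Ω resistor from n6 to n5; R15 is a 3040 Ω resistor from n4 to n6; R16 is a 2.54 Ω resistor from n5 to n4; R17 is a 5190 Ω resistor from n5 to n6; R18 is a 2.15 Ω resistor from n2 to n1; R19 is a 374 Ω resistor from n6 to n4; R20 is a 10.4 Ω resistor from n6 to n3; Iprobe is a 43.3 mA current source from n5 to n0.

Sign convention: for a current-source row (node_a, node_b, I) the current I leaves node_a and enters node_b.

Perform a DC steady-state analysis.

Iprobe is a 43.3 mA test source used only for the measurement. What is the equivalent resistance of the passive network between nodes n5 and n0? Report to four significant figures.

R_eq = 33.69 Ω

MNA unknowns: 7 node voltages V₁..V_7
R1: Y=0.002309 on G[7,2]
R2: Y=0.004950 on G[6,2]
R3: Y=0.004717 on G[3,2]
R4: Y=0.004255 on G[4,7]
R5: Y=0.1333 on G[0,3]
R6: Y=0.02066 on G[5,6]
R7: Y=0.5435 on G[4,5]
R8: Y=0.02331 on G[2,1]
R9: Y=0.0002188 on G[4,3]
R10: Y=0.003846 on G[5,7]
R11: Y=0.007812 on G[0,2]
R12: Y=0.005263 on G[7,4]
R13: Y=0.0001754 on G[7,5]
R14: Y=0.03096 on G[6,5]
R15: Y=0.0003289 on G[4,6]
R16: Y=0.3937 on G[5,4]
R17: Y=0.0001927 on G[5,6]
R18: Y=0.4651 on G[2,1]
R19: Y=0.002674 on G[6,4]
R20: Y=0.09615 on G[6,3]
Iprobe: z[5]−=0.0433, z[0]+=0.0433
solve → V1=-0.4017, V2=-0.4017, V3=-0.3012, V4=-1.455, V5=-1.459, V6=-0.7113, V7=-1.302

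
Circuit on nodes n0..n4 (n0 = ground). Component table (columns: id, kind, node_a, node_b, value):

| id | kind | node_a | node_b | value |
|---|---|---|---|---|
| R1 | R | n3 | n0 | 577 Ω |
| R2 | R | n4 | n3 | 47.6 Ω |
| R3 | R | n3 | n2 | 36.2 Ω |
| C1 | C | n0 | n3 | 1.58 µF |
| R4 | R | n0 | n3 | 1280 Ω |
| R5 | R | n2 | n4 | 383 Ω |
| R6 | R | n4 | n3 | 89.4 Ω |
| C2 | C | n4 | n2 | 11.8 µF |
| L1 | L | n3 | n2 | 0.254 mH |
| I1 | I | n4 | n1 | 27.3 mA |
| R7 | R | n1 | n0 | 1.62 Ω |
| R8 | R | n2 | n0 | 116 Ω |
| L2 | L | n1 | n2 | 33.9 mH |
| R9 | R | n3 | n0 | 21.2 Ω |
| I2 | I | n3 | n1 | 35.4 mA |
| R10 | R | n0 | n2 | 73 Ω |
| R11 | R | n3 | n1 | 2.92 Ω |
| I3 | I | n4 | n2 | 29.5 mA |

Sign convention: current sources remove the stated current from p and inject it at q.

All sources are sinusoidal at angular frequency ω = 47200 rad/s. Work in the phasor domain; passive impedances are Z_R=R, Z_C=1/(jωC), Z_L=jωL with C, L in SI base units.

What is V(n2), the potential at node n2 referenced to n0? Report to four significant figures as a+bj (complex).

Element admittances at ω=47200 rad/s:
  Y(R1) = 0.001733+0.000j S between n3,n0
  Y(R2) = 0.02101+0.000j S between n4,n3
  Y(R3) = 0.02762+0.000j S between n3,n2
  Y(C1) = 0.000+0.07458j S between n0,n3
  Y(R4) = 0.0007813+0.000j S between n0,n3
  Y(R5) = 0.002611+0.000j S between n2,n4
  Y(R6) = 0.01119+0.000j S between n4,n3
  Y(C2) = 0.000+0.5570j S between n4,n2
  Y(L1) = 0.000-0.08341j S between n3,n2
  I1: injects 0.0273 A into n1 (from n4)
  Y(R7) = 0.6173+0.000j S between n1,n0
  Y(R8) = 0.008621+0.000j S between n2,n0
  Y(L2) = 0.000-0.0006250j S between n1,n2
  Y(R9) = 0.04717+0.000j S between n3,n0
  I2: injects 0.0354 A into n1 (from n3)
  Y(R10) = 0.01370+0.000j S between n0,n2
  Y(R11) = 0.3425+0.000j S between n3,n1
  I3: injects 0.0295 A into n2 (from n4)
Assemble and solve the 4×4 MNA system:
  V(n1)=0.02333+0.01552j  V(n2)=-0.2401-0.1326j  V(n3)=-0.1174+0.04301j  V(n4)=-0.2359-0.03741j

-0.2401-0.1326j V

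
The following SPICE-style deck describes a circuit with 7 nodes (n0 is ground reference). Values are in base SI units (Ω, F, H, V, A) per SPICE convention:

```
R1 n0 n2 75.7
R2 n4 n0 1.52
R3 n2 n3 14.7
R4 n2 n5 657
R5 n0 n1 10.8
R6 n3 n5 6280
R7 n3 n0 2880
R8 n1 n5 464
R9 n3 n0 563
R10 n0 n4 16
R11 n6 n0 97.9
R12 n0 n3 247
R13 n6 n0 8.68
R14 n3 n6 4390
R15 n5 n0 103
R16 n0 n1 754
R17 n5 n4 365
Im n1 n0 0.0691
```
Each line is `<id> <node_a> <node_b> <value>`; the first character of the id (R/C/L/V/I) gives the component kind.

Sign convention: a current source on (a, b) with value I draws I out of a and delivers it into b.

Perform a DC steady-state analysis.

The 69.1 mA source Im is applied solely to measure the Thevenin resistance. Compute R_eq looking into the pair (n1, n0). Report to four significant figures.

MNA unknowns: 6 node voltages V₁..V_6
R1: Y=0.01321 on G[0,2]
R2: Y=0.6579 on G[4,0]
R3: Y=0.06803 on G[2,3]
R4: Y=0.001522 on G[2,5]
R5: Y=0.09259 on G[0,1]
R6: Y=0.0001592 on G[3,5]
R7: Y=0.0003472 on G[3,0]
R8: Y=0.002155 on G[1,5]
R9: Y=0.001776 on G[3,0]
R10: Y=0.06250 on G[0,4]
R11: Y=0.01021 on G[6,0]
R12: Y=0.004049 on G[0,3]
R13: Y=0.1152 on G[6,0]
R14: Y=0.0002278 on G[3,6]
R15: Y=0.009709 on G[5,0]
R16: Y=0.001326 on G[0,1]
R17: Y=0.002740 on G[5,4]
Im: z[1]−=0.0691, z[0]+=0.0691
solve → V1=-0.7214, V2=-0.007754, V3=-0.007277, V4=-0.0003650, V5=-0.09633, V6=-1.319e-05

R_eq = 10.44 Ω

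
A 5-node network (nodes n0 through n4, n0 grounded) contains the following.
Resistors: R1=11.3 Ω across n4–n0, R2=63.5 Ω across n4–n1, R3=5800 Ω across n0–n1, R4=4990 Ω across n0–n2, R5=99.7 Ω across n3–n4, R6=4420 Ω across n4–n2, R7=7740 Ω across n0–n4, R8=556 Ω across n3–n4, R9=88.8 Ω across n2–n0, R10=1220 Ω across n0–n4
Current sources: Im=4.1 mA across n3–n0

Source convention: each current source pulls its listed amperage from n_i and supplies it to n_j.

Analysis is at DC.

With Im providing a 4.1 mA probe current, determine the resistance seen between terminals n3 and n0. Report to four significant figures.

R_eq = 95.67 Ω

Element admittances at DC:
  Y(R1) = 0.08850 S between n4,n0
  Y(R2) = 0.01575 S between n4,n1
  Y(R3) = 0.0001724 S between n0,n1
  Y(R4) = 0.0002004 S between n0,n2
  Y(R5) = 0.01003 S between n3,n4
  Y(R6) = 0.0002262 S between n4,n2
  Y(R7) = 0.0001292 S between n0,n4
  Y(R8) = 0.001799 S between n3,n4
  Y(R9) = 0.01126 S between n2,n0
  Y(R10) = 0.0008197 S between n0,n4
  Im: injects 0.0041 A into n0 (from n3)
Assemble and solve the 4×4 MNA system:
  V(n1)=-0.04514  V(n2)=-0.0008834  V(n3)=-0.3923  V(n4)=-0.04564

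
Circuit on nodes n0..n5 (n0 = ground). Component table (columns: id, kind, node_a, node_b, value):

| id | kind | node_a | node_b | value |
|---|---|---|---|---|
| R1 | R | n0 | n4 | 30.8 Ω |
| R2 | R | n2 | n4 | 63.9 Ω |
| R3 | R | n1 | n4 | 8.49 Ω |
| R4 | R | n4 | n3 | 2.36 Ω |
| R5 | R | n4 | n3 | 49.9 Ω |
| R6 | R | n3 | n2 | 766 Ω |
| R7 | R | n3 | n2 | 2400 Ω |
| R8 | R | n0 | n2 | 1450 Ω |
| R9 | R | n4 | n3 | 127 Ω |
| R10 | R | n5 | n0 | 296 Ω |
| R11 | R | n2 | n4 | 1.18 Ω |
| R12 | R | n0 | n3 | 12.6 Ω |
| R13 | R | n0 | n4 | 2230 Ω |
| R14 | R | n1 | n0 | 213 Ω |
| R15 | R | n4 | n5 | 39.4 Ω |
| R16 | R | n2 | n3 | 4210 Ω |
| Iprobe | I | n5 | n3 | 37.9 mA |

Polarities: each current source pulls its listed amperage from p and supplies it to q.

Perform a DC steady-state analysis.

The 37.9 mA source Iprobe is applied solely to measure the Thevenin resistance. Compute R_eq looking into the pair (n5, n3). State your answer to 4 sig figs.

MNA unknowns: 5 node voltages V₁..V_5
R1: Y=0.03247 on G[0,4]
R2: Y=0.01565 on G[2,4]
R3: Y=0.1178 on G[1,4]
R4: Y=0.4237 on G[4,3]
R5: Y=0.02004 on G[4,3]
R6: Y=0.001305 on G[3,2]
R7: Y=0.0004167 on G[3,2]
R8: Y=0.0006897 on G[0,2]
R9: Y=0.007874 on G[4,3]
R10: Y=0.003378 on G[5,0]
R11: Y=0.8475 on G[2,4]
R12: Y=0.07937 on G[0,3]
R13: Y=0.0004484 on G[0,4]
R14: Y=0.004695 on G[1,0]
R15: Y=0.02538 on G[4,5]
R16: Y=0.0002375 on G[2,3]
Iprobe: z[5]−=0.0379, z[3]+=0.0379
solve → V1=-0.01055, V2=-0.01080, V3=0.06178, V4=-0.01097, V5=-1.328

R_eq = 36.66 Ω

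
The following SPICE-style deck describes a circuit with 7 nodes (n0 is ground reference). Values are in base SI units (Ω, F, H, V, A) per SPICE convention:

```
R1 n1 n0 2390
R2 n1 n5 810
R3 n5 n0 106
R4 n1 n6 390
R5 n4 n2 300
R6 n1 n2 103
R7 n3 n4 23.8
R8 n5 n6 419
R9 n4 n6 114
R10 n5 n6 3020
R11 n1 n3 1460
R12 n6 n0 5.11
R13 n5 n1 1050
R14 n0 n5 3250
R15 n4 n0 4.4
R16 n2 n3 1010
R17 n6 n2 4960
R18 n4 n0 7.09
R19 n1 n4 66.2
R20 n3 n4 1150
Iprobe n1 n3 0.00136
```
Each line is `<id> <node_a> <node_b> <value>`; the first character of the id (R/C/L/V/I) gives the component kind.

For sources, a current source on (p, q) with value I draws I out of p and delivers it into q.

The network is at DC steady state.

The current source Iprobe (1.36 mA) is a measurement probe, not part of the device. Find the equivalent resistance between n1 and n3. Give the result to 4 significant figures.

R_eq = 62.34 Ω

Element admittances at DC:
  Y(R1) = 0.0004184 S between n1,n0
  Y(R2) = 0.001235 S between n1,n5
  Y(R3) = 0.009434 S between n5,n0
  Y(R4) = 0.002564 S between n1,n6
  Y(R5) = 0.003333 S between n4,n2
  Y(R6) = 0.009709 S between n1,n2
  Y(R7) = 0.04202 S between n3,n4
  Y(R8) = 0.002387 S between n5,n6
  Y(R9) = 0.008772 S between n4,n6
  Y(R10) = 0.0003311 S between n5,n6
  Y(R11) = 0.0006849 S between n1,n3
  Y(R12) = 0.1957 S between n6,n0
  Y(R13) = 0.0009524 S between n5,n1
  Y(R14) = 0.0003077 S between n0,n5
  Y(R15) = 0.2273 S between n4,n0
  Y(R16) = 0.0009901 S between n2,n3
  Y(R17) = 0.0002016 S between n6,n2
  Y(R18) = 0.1410 S between n4,n0
  Y(R19) = 0.01511 S between n1,n4
  Y(R20) = 0.0008696 S between n3,n4
  Iprobe: injects 0.00136 A into n3 (from n1)
Assemble and solve the 6×6 MNA system:
  V(n1)=-0.05523  V(n2)=-0.03546  V(n3)=0.02956  V(n4)=0.0007033  V(n5)=-0.008393  V(n6)=-0.0007878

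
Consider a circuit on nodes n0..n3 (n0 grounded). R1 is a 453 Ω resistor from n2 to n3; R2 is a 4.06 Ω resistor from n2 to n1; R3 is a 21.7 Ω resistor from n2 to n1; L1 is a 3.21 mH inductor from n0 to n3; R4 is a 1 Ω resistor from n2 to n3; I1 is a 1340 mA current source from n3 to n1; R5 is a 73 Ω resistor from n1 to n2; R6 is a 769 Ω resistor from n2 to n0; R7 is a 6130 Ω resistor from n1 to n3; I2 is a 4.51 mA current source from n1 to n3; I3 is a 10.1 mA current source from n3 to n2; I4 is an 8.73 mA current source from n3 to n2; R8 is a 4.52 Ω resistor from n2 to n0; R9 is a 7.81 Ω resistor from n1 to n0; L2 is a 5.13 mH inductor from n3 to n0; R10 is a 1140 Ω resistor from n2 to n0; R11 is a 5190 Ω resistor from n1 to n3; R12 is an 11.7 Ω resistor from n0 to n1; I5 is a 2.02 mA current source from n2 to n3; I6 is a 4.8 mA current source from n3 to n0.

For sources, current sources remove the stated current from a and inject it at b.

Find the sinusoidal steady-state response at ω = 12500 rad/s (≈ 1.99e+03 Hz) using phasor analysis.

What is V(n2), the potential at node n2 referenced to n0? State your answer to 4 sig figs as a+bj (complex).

Element admittances at ω=12500 rad/s:
  Y(R1) = 0.002208+0.000j S between n2,n3
  Y(R2) = 0.2463+0.000j S between n2,n1
  Y(R3) = 0.04608+0.000j S between n2,n1
  Y(L1) = 0.000-0.02492j S between n0,n3
  Y(R4) = 1.000+0.000j S between n2,n3
  I1: injects 1.34 A into n1 (from n3)
  Y(R5) = 0.01370+0.000j S between n1,n2
  Y(R6) = 0.001300+0.000j S between n2,n0
  Y(R7) = 0.0001631+0.000j S between n1,n3
  I2: injects 0.00451 A into n3 (from n1)
  I3: injects 0.0101 A into n2 (from n3)
  I4: injects 0.00873 A into n2 (from n3)
  Y(R8) = 0.2212+0.000j S between n2,n0
  Y(R9) = 0.1280+0.000j S between n1,n0
  Y(L2) = 0.000-0.01559j S between n3,n0
  Y(R10) = 0.0008772+0.000j S between n2,n0
  Y(R11) = 0.0001927+0.000j S between n1,n3
  Y(R12) = 0.08547+0.000j S between n0,n1
  I5: injects 0.00202 A into n3 (from n2)
  I6: injects 0.0048 A into n0 (from n3)
Assemble and solve the 3×3 MNA system:
  V(n1)=1.665-0.1960j  V(n2)=-1.531-0.3324j  V(n3)=-2.866-0.4482j

-1.531-0.3324j V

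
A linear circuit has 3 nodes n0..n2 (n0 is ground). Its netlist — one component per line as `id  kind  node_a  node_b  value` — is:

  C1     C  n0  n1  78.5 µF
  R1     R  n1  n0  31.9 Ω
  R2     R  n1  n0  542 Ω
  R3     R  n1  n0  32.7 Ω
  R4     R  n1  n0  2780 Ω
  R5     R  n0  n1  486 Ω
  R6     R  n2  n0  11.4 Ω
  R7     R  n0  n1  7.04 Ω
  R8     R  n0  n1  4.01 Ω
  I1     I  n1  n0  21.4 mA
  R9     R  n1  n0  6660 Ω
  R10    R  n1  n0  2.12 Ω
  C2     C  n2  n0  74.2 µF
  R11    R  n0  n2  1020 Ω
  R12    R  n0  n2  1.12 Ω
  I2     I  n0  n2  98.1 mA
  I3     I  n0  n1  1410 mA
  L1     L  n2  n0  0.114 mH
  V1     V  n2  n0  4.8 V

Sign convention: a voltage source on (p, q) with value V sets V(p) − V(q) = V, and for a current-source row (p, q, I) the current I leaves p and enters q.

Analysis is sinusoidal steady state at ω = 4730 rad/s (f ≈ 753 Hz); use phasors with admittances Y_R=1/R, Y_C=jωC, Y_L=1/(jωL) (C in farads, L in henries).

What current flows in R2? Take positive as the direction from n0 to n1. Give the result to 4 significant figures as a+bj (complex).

Element admittances at ω=4730 rad/s:
  Y(C1) = 0.000+0.3713j S between n0,n1
  Y(R1) = 0.03135+0.000j S between n1,n0
  Y(R2) = 0.001845+0.000j S between n1,n0
  Y(R3) = 0.03058+0.000j S between n1,n0
  Y(R4) = 0.0003597+0.000j S between n1,n0
  Y(R5) = 0.002058+0.000j S between n0,n1
  Y(R6) = 0.08772+0.000j S between n2,n0
  Y(R7) = 0.1420+0.000j S between n0,n1
  Y(R8) = 0.2494+0.000j S between n0,n1
  I1: injects 0.0214 A into n0 (from n1)
  Y(R9) = 0.0001502+0.000j S between n1,n0
  Y(R10) = 0.4717+0.000j S between n1,n0
  Y(C2) = 0.000+0.3510j S between n2,n0
  Y(R11) = 0.0009804+0.000j S between n0,n2
  Y(R12) = 0.8929+0.000j S between n0,n2
  I2: injects 0.0981 A into n2 (from n0)
  I3: injects 1.41 A into n1 (from n0)
  Y(L1) = 0.000-1.855j S between n2,n0
  V1: constraint V(n2)−V(n0) = 4.8
Assemble and solve the 3×3 MNA system:
  V(n1)=1.288-0.5147j  V(n2)=4.800+0.000j
  i(V1)=-4.613+7.217j

-0.002377+0.0009496j A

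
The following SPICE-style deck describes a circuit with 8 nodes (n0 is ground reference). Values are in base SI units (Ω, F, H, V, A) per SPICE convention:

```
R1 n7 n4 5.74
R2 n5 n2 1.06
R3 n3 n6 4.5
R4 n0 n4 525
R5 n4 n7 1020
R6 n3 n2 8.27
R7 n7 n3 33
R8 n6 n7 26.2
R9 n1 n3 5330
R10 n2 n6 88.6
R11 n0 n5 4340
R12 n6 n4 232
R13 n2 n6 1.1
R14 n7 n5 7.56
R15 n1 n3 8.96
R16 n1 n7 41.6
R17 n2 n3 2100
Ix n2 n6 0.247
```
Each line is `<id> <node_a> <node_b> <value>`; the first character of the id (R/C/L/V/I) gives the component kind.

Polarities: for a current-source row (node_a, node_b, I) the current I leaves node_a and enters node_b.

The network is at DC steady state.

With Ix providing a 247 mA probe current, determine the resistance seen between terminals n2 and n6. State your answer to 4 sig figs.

Element admittances at DC:
  Y(R1) = 0.1742 S between n7,n4
  Y(R2) = 0.9434 S between n5,n2
  Y(R3) = 0.2222 S between n3,n6
  Y(R4) = 0.001905 S between n0,n4
  Y(R5) = 0.0009804 S between n4,n7
  Y(R6) = 0.1209 S between n3,n2
  Y(R7) = 0.03030 S between n7,n3
  Y(R8) = 0.03817 S between n6,n7
  Y(R9) = 0.0001876 S between n1,n3
  Y(R10) = 0.01129 S between n2,n6
  Y(R11) = 0.0002304 S between n0,n5
  Y(R12) = 0.004310 S between n6,n4
  Y(R13) = 0.9091 S between n2,n6
  Y(R14) = 0.1323 S between n7,n5
  Y(R15) = 0.1116 S between n1,n3
  Y(R16) = 0.02404 S between n1,n7
  Y(R17) = 0.0004762 S between n2,n3
  Ix: injects 0.247 A into n6 (from n2)
Assemble and solve the 7×7 MNA system:
  V(n1)=0.05563  V(n2)=-0.07873  V(n3)=0.06660  V(n4)=0.008281  V(n5)=-0.06846  V(n6)=0.1600  V(n7)=0.004640

R_eq = 0.9663 Ω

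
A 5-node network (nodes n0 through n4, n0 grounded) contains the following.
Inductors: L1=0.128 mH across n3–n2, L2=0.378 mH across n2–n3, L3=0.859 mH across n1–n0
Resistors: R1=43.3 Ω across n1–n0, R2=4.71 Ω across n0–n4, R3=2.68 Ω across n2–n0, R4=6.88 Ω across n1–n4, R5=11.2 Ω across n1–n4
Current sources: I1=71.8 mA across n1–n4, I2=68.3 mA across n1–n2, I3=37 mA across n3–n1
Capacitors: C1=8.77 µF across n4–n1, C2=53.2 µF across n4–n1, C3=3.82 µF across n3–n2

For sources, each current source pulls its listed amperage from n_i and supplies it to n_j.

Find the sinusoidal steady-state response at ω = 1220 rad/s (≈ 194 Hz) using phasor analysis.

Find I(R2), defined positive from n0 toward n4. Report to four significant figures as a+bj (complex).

-0.03246+0.01346j A

Apply KCL at each of the 4 non-ground nodes and solve the resulting linear system.
Node n1: branches {R1, I1, C1, C2, I2, L3, R4, R5, I3} → V_1 = -0.01572-0.06644j
Node n2: branches {L1, L2, R3, I2, C3} → V_2 = 0.08388+0.000j
Node n3: branches {L1, L2, C3, I3} → V_3 = 0.08388-0.004319j
Node n4: branches {I1, R2, C1, C2, R4, R5} → V_4 = 0.1529-0.06340j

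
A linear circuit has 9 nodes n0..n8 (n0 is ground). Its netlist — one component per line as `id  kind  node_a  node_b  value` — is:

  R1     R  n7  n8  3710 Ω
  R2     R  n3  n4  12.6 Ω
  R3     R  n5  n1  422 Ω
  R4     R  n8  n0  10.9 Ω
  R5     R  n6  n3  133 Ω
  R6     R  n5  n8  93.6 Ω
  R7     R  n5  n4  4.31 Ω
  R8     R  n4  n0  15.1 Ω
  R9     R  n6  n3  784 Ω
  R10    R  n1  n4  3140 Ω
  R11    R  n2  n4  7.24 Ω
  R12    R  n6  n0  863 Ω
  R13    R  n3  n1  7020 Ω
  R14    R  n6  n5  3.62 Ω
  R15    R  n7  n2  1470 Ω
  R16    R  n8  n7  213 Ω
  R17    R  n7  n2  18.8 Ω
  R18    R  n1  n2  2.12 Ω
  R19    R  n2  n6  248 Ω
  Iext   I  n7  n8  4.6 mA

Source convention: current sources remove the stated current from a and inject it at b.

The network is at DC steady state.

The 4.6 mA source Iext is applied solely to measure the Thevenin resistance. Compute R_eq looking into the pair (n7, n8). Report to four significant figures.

R_eq = 37.31 Ω

Element admittances at DC:
  Y(R1) = 0.0002695 S between n7,n8
  Y(R2) = 0.07937 S between n3,n4
  Y(R3) = 0.002370 S between n5,n1
  Y(R4) = 0.09174 S between n8,n0
  Y(R5) = 0.007519 S between n6,n3
  Y(R6) = 0.01068 S between n5,n8
  Y(R7) = 0.2320 S between n5,n4
  Y(R8) = 0.06623 S between n4,n0
  Y(R9) = 0.001276 S between n6,n3
  Y(R10) = 0.0003185 S between n1,n4
  Y(R11) = 0.1381 S between n2,n4
  Y(R12) = 0.001159 S between n6,n0
  Y(R13) = 0.0001425 S between n3,n1
  Y(R14) = 0.2762 S between n6,n5
  Y(R15) = 0.0006803 S between n7,n2
  Y(R16) = 0.004695 S between n8,n7
  Y(R17) = 0.05319 S between n7,n2
  Y(R18) = 0.4717 S between n1,n2
  Y(R19) = 0.004032 S between n2,n6
  Iext: injects 0.0046 A into n8 (from n7)
Assemble and solve the 8×8 MNA system:
  V(n1)=-0.06958  V(n2)=-0.06974  V(n3)=-0.04380  V(n4)=-0.04400  V(n5)=-0.04127  V(n6)=-0.04158  V(n7)=-0.1393  V(n8)=0.03229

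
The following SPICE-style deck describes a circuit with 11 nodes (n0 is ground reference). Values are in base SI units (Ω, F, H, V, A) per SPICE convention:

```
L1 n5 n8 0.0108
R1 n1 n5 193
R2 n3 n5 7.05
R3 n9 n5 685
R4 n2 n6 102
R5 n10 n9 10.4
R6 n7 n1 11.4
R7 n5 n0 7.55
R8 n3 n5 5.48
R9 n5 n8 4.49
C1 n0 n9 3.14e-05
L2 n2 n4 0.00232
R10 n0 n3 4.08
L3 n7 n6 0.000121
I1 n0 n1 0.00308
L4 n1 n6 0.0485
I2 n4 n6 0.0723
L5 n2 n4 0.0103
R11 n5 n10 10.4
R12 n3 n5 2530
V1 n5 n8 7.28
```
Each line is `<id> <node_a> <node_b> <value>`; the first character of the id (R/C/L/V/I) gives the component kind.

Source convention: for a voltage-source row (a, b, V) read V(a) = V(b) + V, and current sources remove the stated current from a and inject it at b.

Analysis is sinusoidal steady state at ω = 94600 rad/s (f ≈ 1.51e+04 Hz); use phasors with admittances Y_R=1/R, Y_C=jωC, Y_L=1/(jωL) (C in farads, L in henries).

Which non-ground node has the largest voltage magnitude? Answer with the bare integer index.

4

MNA unknowns: 10 node voltages V₁..V_10 plus 1 source current (V1)
L1: Y=0.000-0.0009788j on G[5,8]
R1: Y=0.005181+0.000j on G[1,5]
R2: Y=0.1418+0.000j on G[3,5]
R3: Y=0.001460+0.000j on G[9,5]
R4: Y=0.009804+0.000j on G[2,6]
R5: Y=0.09615+0.000j on G[10,9]
R6: Y=0.08772+0.000j on G[7,1]
R7: Y=0.1325+0.000j on G[5,0]
R8: Y=0.1825+0.000j on G[3,5]
R9: Y=0.2227+0.000j on G[5,8]
C1: Y=0.000+2.970j on G[0,9]
L2: Y=0.000-0.004556j on G[2,4]
R10: Y=0.2451+0.000j on G[0,3]
L3: Y=0.000-0.08736j on G[7,6]
I1: z[0]−=0.00308, z[1]+=0.00308
L4: Y=0.000-0.0002180j on G[1,6]
I2: z[4]−=0.0723, z[6]+=0.0723
L5: Y=0.000-0.001026j on G[2,4]
R11: Y=0.09615+0.000j on G[5,10]
R12: Y=0.0003953+0.000j on G[3,5]
V1: row V5−V8=7.28, i_V1 at 5,8
solve → V1=0.6040-2.459e-05j, V2=-6.771-2.459e-05j, V3=0.005457-1.401e-05j, V4=-6.771-12.95j, V5=0.009576-2.459e-05j, V6=0.6040-2.459e-05j, V7=0.6040-2.459e-05j, V8=-7.270-2.459e-05j, V9=2.252e-06-0.0001597j, V10=0.004789-9.212e-05j
aux → i_V1=-1.621+0.007126j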